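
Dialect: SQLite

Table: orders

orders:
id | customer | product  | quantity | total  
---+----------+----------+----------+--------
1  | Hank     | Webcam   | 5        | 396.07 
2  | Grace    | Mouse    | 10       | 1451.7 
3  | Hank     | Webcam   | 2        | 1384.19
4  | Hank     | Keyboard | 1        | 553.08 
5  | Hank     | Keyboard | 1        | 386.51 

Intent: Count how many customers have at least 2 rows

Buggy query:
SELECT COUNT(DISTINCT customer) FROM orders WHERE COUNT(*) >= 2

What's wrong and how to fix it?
Bug: COUNT(*) cannot appear in WHERE; the per-group count doesn't exist yet

Fix: Group first with HAVING COUNT(*) >= 2, then COUNT the resulting groups

Corrected query:
SELECT COUNT(*) FROM (SELECT customer FROM orders GROUP BY customer HAVING COUNT(*) >= 2)

Result:
COUNT(*)
--------
1       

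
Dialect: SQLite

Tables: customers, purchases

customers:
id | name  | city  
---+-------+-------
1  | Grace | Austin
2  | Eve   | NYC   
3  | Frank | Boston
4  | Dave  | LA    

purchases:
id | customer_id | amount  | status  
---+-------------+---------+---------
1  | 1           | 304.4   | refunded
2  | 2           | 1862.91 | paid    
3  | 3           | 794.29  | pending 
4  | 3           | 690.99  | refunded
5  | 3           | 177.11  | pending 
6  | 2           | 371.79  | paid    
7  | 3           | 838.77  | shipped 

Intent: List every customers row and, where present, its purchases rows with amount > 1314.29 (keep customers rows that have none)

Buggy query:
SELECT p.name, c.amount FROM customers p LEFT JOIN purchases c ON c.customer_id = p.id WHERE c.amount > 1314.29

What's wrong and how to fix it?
Bug: A WHERE condition on the right-hand table after LEFT JOIN drops unmatched parents

Fix: Put 'c.amount > 1314.29' in the JOIN's ON clause instead of WHERE

Corrected query:
SELECT p.name, c.amount FROM customers p LEFT JOIN purchases c ON c.customer_id = p.id AND c.amount > 1314.29

Result:
name  | amount 
------+--------
Grace | NULL   
Eve   | 1862.91
Frank | NULL   
Dave  | NULL   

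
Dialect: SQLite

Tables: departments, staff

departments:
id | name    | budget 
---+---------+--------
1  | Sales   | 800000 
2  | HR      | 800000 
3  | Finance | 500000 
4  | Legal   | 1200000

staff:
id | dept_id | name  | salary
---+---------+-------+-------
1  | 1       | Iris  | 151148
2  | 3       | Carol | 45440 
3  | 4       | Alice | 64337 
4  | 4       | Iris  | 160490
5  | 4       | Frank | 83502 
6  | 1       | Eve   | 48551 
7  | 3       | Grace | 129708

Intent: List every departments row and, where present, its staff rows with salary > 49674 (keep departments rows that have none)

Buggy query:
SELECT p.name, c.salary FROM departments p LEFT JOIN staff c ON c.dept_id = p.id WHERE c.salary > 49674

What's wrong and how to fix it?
Bug: Filtering c.salary in WHERE discards the NULL rows produced by LEFT JOIN, turning it into an inner join

Fix: Move the right-table condition into the ON clause so unmatched parents are kept

Corrected query:
SELECT p.name, c.salary FROM departments p LEFT JOIN staff c ON c.dept_id = p.id AND c.salary > 49674

Result:
name    | salary
--------+-------
Sales   | 151148
HR      | NULL  
Finance | 129708
Legal   | 64337 
Legal   | 83502 
Legal   | 160490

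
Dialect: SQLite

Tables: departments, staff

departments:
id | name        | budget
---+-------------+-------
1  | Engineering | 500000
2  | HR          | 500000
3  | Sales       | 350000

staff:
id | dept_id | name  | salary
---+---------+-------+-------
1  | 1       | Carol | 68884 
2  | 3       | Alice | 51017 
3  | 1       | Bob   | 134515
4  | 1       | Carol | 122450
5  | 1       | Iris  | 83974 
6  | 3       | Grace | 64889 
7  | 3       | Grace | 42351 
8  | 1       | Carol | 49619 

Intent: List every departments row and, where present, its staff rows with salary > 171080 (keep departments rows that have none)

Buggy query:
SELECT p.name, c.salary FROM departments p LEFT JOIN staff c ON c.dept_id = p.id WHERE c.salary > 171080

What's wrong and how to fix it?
Bug: A WHERE condition on the right-hand table after LEFT JOIN drops unmatched parents

Fix: Put 'c.salary > 171080' in the JOIN's ON clause instead of WHERE

Corrected query:
SELECT p.name, c.salary FROM departments p LEFT JOIN staff c ON c.dept_id = p.id AND c.salary > 171080

Result:
name        | salary
------------+-------
Engineering | NULL  
HR          | NULL  
Sales       | NULL  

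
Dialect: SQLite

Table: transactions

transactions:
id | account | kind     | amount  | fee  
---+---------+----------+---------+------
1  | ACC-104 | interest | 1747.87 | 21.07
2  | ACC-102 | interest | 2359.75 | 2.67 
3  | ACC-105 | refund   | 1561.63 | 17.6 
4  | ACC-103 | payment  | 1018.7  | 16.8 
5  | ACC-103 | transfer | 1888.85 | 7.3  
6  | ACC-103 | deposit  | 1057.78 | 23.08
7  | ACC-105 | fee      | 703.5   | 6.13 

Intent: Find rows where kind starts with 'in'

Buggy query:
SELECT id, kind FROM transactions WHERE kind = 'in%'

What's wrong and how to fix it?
Bug: '=' compares the literal string including the % character; pattern matching needs LIKE

Fix: Use LIKE for wildcard pattern matching

Corrected query:
SELECT id, kind FROM transactions WHERE kind LIKE 'in%'

Result:
id | kind    
---+---------
1  | interest
2  | interest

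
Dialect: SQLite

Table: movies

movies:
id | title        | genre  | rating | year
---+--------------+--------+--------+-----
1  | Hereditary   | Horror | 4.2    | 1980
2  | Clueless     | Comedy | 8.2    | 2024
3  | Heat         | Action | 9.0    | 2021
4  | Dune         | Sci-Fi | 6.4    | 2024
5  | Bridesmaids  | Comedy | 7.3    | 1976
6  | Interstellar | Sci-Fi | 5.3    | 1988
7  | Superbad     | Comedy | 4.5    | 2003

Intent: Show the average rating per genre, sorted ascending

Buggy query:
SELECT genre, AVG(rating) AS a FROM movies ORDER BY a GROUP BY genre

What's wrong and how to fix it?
Bug: ORDER BY appears before GROUP BY; SQL clause order requires GROUP BY first

Fix: Move ORDER BY to the end, after GROUP BY

Corrected query:
SELECT genre, AVG(rating) AS a FROM movies GROUP BY genre ORDER BY a

Result:
genre  | a       
-------+---------
Horror | 4.2     
Sci-Fi | 5.85    
Comedy | 6.666667
Action | 9       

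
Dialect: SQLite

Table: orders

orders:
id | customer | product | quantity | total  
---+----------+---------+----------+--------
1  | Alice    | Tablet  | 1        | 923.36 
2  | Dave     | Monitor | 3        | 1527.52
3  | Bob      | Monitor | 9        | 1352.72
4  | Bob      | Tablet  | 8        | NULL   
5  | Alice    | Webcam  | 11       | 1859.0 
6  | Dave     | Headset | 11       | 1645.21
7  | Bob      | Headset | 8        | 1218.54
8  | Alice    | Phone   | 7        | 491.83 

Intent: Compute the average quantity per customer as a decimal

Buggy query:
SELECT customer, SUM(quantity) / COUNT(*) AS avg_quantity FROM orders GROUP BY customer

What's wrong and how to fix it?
Bug: SUM(quantity) and COUNT(*) are both integers; the division truncates the fractional part

Fix: Cast one side to REAL so the division keeps the fractional part

Corrected query:
SELECT customer, SUM(quantity) * 1.0 / COUNT(*) AS avg_quantity FROM orders GROUP BY customer

Result:
customer | avg_quantity
---------+-------------
Alice    | 6.333333    
Bob      | 8.333333    
Dave     | 7           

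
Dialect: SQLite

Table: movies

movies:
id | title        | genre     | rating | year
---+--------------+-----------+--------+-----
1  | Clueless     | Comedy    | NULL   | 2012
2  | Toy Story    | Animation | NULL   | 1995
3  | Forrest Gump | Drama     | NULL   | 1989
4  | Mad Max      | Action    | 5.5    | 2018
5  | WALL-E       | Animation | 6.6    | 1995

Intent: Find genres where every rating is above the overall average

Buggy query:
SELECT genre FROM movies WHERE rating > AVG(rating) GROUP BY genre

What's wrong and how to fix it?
Bug: AVG() is an aggregate; it can't sit directly in WHERE

Fix: Use a subquery for AVG and a HAVING MIN(...) filter so the condition holds for every row in the group

Corrected query:
SELECT genre FROM movies GROUP BY genre HAVING MIN(rating) > (SELECT AVG(rating) FROM movies)

Result:
genre    
---------
Animation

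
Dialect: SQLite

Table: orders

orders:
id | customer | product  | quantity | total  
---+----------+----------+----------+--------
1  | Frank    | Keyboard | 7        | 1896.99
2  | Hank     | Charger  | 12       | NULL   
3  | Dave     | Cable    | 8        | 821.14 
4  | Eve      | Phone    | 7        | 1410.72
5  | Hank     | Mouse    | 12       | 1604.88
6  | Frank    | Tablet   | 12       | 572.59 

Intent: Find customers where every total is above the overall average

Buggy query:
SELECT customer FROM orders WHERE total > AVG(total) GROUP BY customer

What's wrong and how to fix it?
Bug: AVG() is an aggregate; it can't sit directly in WHERE

Fix: Compute the overall average in a scalar subquery and compare each group's MIN against it in HAVING

Corrected query:
SELECT customer FROM orders GROUP BY customer HAVING MIN(total) > (SELECT AVG(total) FROM orders)

Result:
customer
--------
Eve     
Hank    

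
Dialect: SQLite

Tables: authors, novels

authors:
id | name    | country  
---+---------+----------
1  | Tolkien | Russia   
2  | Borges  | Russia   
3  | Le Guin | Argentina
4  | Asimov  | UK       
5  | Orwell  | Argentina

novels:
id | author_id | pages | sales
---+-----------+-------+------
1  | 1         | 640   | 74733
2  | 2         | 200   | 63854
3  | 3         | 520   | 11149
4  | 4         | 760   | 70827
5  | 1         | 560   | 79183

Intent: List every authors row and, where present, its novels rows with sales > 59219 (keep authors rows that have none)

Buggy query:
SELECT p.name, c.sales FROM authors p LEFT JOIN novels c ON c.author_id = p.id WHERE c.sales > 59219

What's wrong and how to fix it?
Bug: A WHERE condition on the right-hand table after LEFT JOIN drops unmatched parents

Fix: Put 'c.sales > 59219' in the JOIN's ON clause instead of WHERE

Corrected query:
SELECT p.name, c.sales FROM authors p LEFT JOIN novels c ON c.author_id = p.id AND c.sales > 59219

Result:
name    | sales
--------+------
Tolkien | 74733
Tolkien | 79183
Borges  | 63854
Le Guin | NULL 
Asimov  | 70827
Orwell  | NULL 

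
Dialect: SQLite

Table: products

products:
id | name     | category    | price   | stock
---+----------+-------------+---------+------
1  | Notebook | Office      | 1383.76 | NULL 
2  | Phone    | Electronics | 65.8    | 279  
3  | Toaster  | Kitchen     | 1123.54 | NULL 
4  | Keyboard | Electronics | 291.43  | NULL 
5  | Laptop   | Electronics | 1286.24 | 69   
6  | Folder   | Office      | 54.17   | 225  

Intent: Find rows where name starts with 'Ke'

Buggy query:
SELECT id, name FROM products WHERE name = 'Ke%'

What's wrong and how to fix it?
Bug: '=' compares the literal string including the % character; pattern matching needs LIKE

Fix: Use LIKE for wildcard pattern matching

Corrected query:
SELECT id, name FROM products WHERE name LIKE 'Ke%'

Result:
id | name    
---+---------
4  | Keyboard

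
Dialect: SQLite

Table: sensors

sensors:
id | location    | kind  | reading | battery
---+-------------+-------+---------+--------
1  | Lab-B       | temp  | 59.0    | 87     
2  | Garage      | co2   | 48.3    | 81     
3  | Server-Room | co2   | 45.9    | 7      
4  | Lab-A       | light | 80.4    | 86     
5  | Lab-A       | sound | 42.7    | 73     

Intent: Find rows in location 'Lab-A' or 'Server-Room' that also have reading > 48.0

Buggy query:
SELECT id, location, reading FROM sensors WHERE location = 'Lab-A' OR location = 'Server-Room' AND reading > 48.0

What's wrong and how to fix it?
Bug: AND binds tighter than OR, so this parses as location = 'Lab-A' OR (location = 'Server-Room' AND reading > 48.0)

Fix: Group the OR with parentheses (or use IN), then AND the threshold

Corrected query:
SELECT id, location, reading FROM sensors WHERE (location = 'Lab-A' OR location = 'Server-Room') AND reading > 48.0

Result:
id | location | reading
---+----------+--------
4  | Lab-A    | 80.4   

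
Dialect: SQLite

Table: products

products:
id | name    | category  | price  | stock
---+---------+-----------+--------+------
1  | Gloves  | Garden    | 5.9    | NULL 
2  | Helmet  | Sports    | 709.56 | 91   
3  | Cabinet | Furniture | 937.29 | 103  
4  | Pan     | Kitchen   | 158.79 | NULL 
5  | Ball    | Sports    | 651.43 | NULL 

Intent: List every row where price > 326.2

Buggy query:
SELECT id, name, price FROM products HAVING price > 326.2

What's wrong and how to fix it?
Bug: HAVING filters the output of aggregation, but this query has no GROUP BY and no aggregate functions, so SQLite rejects it (HAVING clause on a non-aggregate query); the condition here is per row

Fix: Use WHERE for row-level filtering

Corrected query:
SELECT id, name, price FROM products WHERE price > 326.2

Result:
id | name    | price 
---+---------+-------
2  | Helmet  | 709.56
3  | Cabinet | 937.29
5  | Ball    | 651.43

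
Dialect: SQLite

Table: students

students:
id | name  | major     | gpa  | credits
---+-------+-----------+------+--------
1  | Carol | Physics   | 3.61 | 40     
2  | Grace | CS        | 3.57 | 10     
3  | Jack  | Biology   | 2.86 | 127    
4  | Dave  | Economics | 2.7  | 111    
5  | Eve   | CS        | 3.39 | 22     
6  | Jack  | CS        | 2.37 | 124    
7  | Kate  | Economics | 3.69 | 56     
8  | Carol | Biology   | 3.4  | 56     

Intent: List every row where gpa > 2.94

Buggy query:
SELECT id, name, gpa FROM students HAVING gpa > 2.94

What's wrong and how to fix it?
Bug: This is a non-aggregate query (no GROUP BY, no aggregates), so in SQLite the HAVING clause is invalid here; a row-level condition belongs in WHERE

Fix: Replace HAVING with WHERE since the condition applies to individual rows

Corrected query:
SELECT id, name, gpa FROM students WHERE gpa > 2.94

Result:
id | name  | gpa 
---+-------+-----
1  | Carol | 3.61
2  | Grace | 3.57
5  | Eve   | 3.39
7  | Kate  | 3.69
8  | Carol | 3.4 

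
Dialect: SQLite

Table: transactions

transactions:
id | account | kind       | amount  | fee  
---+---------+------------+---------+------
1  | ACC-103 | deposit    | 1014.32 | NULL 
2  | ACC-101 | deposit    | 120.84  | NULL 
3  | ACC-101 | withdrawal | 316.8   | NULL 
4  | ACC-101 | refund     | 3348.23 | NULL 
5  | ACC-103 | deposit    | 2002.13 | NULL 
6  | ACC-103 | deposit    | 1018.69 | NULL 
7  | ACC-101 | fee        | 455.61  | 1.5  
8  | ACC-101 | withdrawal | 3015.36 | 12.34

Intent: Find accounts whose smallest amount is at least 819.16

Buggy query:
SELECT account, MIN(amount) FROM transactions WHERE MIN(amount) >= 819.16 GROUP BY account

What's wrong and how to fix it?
Bug: MIN() in WHERE is a misuse of aggregate

Fix: Replace WHERE with HAVING after the GROUP BY

Corrected query:
SELECT account, MIN(amount) FROM transactions GROUP BY account HAVING MIN(amount) >= 819.16

Result:
account | MIN(amount)
--------+------------
ACC-103 | 1014.32    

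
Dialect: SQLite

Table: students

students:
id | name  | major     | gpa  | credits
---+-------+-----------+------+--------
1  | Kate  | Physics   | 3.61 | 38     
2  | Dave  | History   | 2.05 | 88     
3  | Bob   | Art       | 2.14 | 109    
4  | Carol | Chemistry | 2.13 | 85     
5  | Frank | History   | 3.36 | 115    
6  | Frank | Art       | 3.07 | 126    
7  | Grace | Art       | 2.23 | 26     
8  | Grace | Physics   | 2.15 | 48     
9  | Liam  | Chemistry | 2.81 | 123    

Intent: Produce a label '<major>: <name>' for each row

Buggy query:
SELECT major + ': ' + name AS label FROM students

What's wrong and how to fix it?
Bug: '+' is numeric addition; on text columns SQLite converts them to 0 instead of concatenating

Fix: Replace + with || to concatenate text

Corrected query:
SELECT major || ': ' || name AS label FROM students

Result:
label           
----------------
Physics: Kate   
History: Dave   
Art: Bob        
Chemistry: Carol
History: Frank  
Art: Frank      
Art: Grace      
Physics: Grace  
Chemistry: Liam 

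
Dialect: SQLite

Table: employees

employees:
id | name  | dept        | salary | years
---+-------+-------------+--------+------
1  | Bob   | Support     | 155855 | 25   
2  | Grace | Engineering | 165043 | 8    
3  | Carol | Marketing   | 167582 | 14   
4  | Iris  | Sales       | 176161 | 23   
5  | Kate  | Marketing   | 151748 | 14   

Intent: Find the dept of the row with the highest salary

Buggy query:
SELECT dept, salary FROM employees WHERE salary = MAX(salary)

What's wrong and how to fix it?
Bug: MAX(salary) is an aggregate and cannot be used directly in WHERE

Fix: Use a subquery: WHERE salary = (SELECT MAX(salary) FROM employees)

Corrected query:
SELECT dept, salary FROM employees WHERE salary = (SELECT MAX(salary) FROM employees)

Result:
dept  | salary
------+-------
Sales | 176161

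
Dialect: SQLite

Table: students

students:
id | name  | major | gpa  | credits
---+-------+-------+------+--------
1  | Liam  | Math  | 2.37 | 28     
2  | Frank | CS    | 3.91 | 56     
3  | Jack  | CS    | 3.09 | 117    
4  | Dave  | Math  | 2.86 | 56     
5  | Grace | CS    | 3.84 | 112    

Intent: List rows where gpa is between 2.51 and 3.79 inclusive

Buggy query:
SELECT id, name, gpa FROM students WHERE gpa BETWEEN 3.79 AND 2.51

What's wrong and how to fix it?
Bug: BETWEEN expects the lower bound first; with 3.79 AND 2.51 the range is empty

Fix: Write BETWEEN 2.51 AND 3.79

Corrected query:
SELECT id, name, gpa FROM students WHERE gpa BETWEEN 2.51 AND 3.79

Result:
id | name | gpa 
---+------+-----
3  | Jack | 3.09
4  | Dave | 2.86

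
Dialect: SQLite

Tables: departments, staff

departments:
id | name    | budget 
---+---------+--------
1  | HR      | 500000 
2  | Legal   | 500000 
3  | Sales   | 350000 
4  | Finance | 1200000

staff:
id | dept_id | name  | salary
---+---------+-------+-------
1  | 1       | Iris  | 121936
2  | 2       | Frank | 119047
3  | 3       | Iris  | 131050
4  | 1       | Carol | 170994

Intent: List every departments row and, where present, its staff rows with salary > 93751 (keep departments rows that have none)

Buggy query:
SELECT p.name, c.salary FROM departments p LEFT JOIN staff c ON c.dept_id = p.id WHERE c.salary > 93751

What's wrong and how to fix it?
Bug: Filtering c.salary in WHERE discards the NULL rows produced by LEFT JOIN, turning it into an inner join

Fix: Move the right-table condition into the ON clause so unmatched parents are kept

Corrected query:
SELECT p.name, c.salary FROM departments p LEFT JOIN staff c ON c.dept_id = p.id AND c.salary > 93751

Result:
name    | salary
--------+-------
HR      | 121936
HR      | 170994
Legal   | 119047
Sales   | 131050
Finance | NULL  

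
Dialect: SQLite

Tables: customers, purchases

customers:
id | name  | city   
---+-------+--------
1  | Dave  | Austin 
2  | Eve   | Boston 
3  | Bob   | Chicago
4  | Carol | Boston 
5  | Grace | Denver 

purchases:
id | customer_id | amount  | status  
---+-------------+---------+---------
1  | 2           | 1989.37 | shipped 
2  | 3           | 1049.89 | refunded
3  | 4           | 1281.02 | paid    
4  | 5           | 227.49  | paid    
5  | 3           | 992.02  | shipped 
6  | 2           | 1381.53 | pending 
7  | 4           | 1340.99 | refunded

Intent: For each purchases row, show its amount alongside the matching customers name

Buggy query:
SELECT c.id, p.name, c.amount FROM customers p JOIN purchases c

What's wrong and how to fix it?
Bug: JOIN with no ON clause produces a cartesian product; every purchases row pairs with every customers row

Fix: Specify the join condition linking the foreign key to the parent id

Corrected query:
SELECT c.id, p.name, c.amount FROM customers p JOIN purchases c ON c.customer_id = p.id

Result:
id | name  | amount 
---+-------+--------
1  | Eve   | 1989.37
2  | Bob   | 1049.89
3  | Carol | 1281.02
4  | Grace | 227.49 
5  | Bob   | 992.02 
6  | Eve   | 1381.53
7  | Carol | 1340.99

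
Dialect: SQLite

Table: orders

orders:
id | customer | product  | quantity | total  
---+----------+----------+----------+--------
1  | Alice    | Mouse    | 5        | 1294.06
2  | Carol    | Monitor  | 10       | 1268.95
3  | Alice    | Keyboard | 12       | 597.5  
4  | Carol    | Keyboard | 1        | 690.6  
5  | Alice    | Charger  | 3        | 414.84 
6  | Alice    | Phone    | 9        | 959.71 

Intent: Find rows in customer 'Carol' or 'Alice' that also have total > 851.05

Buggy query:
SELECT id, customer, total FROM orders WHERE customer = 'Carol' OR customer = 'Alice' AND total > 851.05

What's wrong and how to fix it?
Bug: AND binds tighter than OR, so this parses as customer = 'Carol' OR (customer = 'Alice' AND total > 851.05)

Fix: Add parentheses around the OR so the AND applies to both alternatives

Corrected query:
SELECT id, customer, total FROM orders WHERE (customer = 'Carol' OR customer = 'Alice') AND total > 851.05

Result:
id | customer | total  
---+----------+--------
1  | Alice    | 1294.06
2  | Carol    | 1268.95
6  | Alice    | 959.71 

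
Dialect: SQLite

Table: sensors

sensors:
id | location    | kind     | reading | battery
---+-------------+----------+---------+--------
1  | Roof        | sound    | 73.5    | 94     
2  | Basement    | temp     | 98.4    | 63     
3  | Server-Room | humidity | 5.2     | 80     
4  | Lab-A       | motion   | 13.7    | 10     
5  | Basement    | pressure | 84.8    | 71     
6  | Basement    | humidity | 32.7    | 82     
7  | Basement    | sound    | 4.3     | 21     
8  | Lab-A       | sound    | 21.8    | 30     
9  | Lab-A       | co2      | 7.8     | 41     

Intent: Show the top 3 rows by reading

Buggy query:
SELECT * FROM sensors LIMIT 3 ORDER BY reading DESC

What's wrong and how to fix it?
Bug: LIMIT must come after ORDER BY

Fix: Sort with ORDER BY, then apply LIMIT

Corrected query:
SELECT * FROM sensors ORDER BY reading DESC LIMIT 3

Result:
id | location | kind     | reading | battery
---+----------+----------+---------+--------
2  | Basement | temp     | 98.4    | 63     
5  | Basement | pressure | 84.8    | 71     
1  | Roof     | sound    | 73.5    | 94     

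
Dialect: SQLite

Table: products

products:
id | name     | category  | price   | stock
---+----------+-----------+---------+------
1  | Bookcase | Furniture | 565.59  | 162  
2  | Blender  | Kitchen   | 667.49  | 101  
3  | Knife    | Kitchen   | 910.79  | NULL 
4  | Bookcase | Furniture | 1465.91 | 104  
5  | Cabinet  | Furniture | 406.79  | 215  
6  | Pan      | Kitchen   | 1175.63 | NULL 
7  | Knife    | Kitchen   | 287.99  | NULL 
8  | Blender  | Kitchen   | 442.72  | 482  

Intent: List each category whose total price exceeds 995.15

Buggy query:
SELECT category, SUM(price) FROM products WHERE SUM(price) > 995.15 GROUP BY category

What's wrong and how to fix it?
Bug: Aggregate functions cannot appear in a WHERE clause

Fix: Move the aggregate condition to a HAVING clause

Corrected query:
SELECT category, SUM(price) FROM products GROUP BY category HAVING SUM(price) > 995.15

Result:
category  | SUM(price)
----------+-----------
Furniture | 2438.29   
Kitchen   | 3484.62   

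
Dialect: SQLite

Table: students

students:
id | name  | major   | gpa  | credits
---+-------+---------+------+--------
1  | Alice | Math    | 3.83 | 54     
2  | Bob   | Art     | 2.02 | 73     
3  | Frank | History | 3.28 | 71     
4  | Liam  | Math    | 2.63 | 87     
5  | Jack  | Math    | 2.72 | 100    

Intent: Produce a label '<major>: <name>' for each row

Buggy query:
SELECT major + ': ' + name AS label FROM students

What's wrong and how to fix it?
Bug: SQLite uses || for string concatenation; + coerces text to numbers (yielding 0)

Fix: Replace + with || to concatenate text

Corrected query:
SELECT major || ': ' || name AS label FROM students

Result:
label         
--------------
Math: Alice   
Art: Bob      
History: Frank
Math: Liam    
Math: Jack    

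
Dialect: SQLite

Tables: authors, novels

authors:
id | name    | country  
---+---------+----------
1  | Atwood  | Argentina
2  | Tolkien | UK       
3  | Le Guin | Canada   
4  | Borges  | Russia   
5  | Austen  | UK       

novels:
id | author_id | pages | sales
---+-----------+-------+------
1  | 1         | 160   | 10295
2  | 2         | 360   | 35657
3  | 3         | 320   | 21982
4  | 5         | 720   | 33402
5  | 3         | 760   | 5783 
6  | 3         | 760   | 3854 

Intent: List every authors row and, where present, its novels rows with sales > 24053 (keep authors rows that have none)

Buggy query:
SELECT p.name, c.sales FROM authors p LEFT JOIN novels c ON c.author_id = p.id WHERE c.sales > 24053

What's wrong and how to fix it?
Bug: Filtering c.sales in WHERE discards the NULL rows produced by LEFT JOIN, turning it into an inner join

Fix: Put 'c.sales > 24053' in the JOIN's ON clause instead of WHERE

Corrected query:
SELECT p.name, c.sales FROM authors p LEFT JOIN novels c ON c.author_id = p.id AND c.sales > 24053

Result:
name    | sales
--------+------
Atwood  | NULL 
Tolkien | 35657
Le Guin | NULL 
Borges  | NULL 
Austen  | 33402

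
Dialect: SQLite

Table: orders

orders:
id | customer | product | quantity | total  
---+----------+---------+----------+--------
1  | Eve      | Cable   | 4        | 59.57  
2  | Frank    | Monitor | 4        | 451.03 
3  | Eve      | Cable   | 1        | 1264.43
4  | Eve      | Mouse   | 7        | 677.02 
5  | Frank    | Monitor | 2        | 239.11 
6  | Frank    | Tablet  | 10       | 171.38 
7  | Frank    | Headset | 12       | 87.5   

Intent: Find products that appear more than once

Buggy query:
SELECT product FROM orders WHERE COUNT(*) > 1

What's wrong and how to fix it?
Bug: COUNT(*) is an aggregate and cannot be used in WHERE

Fix: GROUP BY product, then filter groups with HAVING COUNT(*) > 1

Corrected query:
SELECT product FROM orders GROUP BY product HAVING COUNT(*) > 1

Result:
product
-------
Cable  
Monitor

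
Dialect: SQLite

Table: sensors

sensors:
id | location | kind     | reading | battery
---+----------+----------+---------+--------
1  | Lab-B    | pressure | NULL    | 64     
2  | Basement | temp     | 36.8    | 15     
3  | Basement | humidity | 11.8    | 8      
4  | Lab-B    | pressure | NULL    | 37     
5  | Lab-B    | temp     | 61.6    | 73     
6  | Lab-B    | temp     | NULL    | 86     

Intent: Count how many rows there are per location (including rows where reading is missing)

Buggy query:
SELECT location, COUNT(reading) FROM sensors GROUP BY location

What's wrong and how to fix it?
Bug: COUNT(reading) skips NULLs, so groups with missing reading are undercounted

Fix: Replace COUNT(reading) with COUNT(*)

Corrected query:
SELECT location, COUNT(*) FROM sensors GROUP BY location

Result:
location | COUNT(*)
---------+---------
Basement | 2       
Lab-B    | 4       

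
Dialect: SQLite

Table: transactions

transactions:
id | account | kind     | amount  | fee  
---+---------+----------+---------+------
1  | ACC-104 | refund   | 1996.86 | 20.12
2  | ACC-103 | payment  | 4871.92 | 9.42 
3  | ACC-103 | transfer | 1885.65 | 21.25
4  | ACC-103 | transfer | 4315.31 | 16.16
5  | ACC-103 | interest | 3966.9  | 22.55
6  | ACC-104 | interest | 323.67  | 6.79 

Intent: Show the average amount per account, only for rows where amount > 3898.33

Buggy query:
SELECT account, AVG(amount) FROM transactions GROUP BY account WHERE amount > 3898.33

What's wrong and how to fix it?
Bug: WHERE cannot follow GROUP BY

Fix: Place WHERE between FROM and GROUP BY

Corrected query:
SELECT account, AVG(amount) FROM transactions WHERE amount > 3898.33 GROUP BY account

Result:
account | AVG(amount)
--------+------------
ACC-103 | 4384.71    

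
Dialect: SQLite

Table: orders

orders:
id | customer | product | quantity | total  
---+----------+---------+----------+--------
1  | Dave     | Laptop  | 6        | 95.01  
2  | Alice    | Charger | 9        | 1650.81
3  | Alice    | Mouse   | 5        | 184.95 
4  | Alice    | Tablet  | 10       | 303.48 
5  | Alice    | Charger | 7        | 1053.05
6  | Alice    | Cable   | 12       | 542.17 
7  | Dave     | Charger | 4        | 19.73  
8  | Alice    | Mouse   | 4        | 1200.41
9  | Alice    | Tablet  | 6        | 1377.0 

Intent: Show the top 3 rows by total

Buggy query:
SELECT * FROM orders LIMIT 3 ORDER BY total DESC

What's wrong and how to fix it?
Bug: LIMIT must come after ORDER BY

Fix: Swap the clauses: ORDER BY first, then LIMIT

Corrected query:
SELECT * FROM orders ORDER BY total DESC LIMIT 3

Result:
id | customer | product | quantity | total  
---+----------+---------+----------+--------
2  | Alice    | Charger | 9        | 1650.81
9  | Alice    | Tablet  | 6        | 1377   
8  | Alice    | Mouse   | 4        | 1200.41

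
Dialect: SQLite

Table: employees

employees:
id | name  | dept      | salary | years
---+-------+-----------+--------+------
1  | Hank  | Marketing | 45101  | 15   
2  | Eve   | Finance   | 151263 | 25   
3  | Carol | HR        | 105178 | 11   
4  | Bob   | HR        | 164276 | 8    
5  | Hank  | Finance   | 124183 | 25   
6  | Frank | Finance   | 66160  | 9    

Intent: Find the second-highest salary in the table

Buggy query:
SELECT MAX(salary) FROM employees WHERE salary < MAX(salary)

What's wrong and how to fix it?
Bug: MAX(salary) on the right of the comparison is an aggregate-in-WHERE error

Fix: Put the inner MAX in a scalar subquery

Corrected query:
SELECT MAX(salary) FROM employees WHERE salary < (SELECT MAX(salary) FROM employees)

Result:
MAX(salary)
-----------
151263     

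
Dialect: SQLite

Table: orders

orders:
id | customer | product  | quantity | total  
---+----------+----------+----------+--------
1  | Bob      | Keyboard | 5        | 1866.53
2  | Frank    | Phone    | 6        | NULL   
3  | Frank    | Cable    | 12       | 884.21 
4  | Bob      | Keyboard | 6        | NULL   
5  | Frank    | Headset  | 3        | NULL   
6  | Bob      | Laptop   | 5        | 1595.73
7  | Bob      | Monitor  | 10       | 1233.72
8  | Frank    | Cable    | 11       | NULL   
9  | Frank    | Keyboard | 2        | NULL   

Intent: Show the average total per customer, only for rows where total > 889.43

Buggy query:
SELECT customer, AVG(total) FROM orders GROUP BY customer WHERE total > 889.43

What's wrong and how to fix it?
Bug: WHERE cannot follow GROUP BY

Fix: Move the WHERE clause before GROUP BY

Corrected query:
SELECT customer, AVG(total) FROM orders WHERE total > 889.43 GROUP BY customer

Result:
customer | AVG(total) 
---------+------------
Bob      | 1565.326667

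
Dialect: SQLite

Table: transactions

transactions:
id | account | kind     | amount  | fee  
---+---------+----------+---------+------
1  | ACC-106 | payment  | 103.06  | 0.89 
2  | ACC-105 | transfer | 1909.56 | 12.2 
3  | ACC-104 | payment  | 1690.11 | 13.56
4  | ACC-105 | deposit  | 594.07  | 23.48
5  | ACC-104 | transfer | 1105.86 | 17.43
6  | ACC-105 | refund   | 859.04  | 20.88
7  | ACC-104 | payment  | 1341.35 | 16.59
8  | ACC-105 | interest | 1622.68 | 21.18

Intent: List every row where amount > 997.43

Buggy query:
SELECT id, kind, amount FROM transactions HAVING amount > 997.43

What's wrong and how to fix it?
Bug: HAVING filters the output of aggregation, but this query has no GROUP BY and no aggregate functions, so SQLite rejects it (HAVING clause on a non-aggregate query); the condition here is per row

Fix: Use WHERE for row-level filtering

Corrected query:
SELECT id, kind, amount FROM transactions WHERE amount > 997.43

Result:
id | kind     | amount 
---+----------+--------
2  | transfer | 1909.56
3  | payment  | 1690.11
5  | transfer | 1105.86
7  | payment  | 1341.35
8  | interest | 1622.68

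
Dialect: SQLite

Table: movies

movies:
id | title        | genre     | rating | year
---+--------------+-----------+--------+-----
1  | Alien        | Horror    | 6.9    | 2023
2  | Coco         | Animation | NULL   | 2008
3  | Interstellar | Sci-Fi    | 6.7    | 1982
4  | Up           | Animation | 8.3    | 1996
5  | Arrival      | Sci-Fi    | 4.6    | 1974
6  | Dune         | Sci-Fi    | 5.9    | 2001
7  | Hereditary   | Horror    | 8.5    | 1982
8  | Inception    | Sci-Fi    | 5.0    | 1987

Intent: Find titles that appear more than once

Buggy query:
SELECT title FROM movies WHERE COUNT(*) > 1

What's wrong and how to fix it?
Bug: WHERE can't reference COUNT(*); aggregates are computed after WHERE

Fix: Group first, then use HAVING for the count condition

Corrected query:
SELECT title FROM movies GROUP BY title HAVING COUNT(*) > 1

Result:
(no rows)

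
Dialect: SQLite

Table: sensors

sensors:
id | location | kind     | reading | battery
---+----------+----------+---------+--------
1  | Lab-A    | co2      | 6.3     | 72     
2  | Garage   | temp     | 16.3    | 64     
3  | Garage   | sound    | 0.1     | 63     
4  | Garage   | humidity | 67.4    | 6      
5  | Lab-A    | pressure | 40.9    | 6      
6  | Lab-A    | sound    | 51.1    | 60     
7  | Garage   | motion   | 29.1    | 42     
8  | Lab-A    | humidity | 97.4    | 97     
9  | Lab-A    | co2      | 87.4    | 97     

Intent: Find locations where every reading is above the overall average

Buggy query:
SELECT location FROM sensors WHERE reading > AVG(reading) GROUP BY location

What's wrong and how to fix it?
Bug: WHERE evaluates per row before aggregation, so AVG() is unavailable

Fix: Use a subquery for AVG and a HAVING MIN(...) filter so the condition holds for every row in the group

Corrected query:
SELECT location FROM sensors GROUP BY location HAVING MIN(reading) > (SELECT AVG(reading) FROM sensors)

Result:
(no rows)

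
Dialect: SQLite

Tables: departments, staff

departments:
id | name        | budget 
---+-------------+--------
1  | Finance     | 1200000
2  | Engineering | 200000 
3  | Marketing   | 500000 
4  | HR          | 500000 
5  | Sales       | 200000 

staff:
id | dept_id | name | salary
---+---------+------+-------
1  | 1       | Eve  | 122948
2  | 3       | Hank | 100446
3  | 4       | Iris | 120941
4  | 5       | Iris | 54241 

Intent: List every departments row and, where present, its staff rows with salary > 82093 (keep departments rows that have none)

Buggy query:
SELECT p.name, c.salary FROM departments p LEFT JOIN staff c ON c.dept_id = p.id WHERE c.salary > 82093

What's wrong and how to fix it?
Bug: Filtering c.salary in WHERE discards the NULL rows produced by LEFT JOIN, turning it into an inner join

Fix: Put 'c.salary > 82093' in the JOIN's ON clause instead of WHERE

Corrected query:
SELECT p.name, c.salary FROM departments p LEFT JOIN staff c ON c.dept_id = p.id AND c.salary > 82093

Result:
name        | salary
------------+-------
Finance     | 122948
Engineering | NULL  
Marketing   | 100446
HR          | 120941
Sales       | NULL  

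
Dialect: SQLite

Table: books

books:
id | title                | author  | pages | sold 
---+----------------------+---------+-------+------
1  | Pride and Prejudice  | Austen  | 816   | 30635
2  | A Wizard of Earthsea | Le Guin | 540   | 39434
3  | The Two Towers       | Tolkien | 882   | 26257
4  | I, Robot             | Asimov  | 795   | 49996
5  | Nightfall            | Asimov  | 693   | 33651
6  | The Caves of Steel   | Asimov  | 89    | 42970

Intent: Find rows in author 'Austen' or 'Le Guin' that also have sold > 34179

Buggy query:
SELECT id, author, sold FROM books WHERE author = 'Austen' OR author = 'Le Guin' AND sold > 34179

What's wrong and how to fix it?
Bug: AND binds tighter than OR, so this parses as author = 'Austen' OR (author = 'Le Guin' AND sold > 34179)

Fix: Group the OR with parentheses (or use IN), then AND the threshold

Corrected query:
SELECT id, author, sold FROM books WHERE (author = 'Austen' OR author = 'Le Guin') AND sold > 34179

Result:
id | author  | sold 
---+---------+------
2  | Le Guin | 39434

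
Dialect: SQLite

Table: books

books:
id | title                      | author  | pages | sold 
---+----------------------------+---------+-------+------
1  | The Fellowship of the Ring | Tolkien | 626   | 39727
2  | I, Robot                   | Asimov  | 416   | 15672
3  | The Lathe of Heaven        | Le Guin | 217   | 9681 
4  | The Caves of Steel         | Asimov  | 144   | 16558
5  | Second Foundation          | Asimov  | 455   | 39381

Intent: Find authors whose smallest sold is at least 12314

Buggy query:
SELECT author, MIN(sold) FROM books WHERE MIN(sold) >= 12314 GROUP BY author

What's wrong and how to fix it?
Bug: Aggregates like MIN are computed per group after WHERE runs

Fix: Replace WHERE with HAVING after the GROUP BY

Corrected query:
SELECT author, MIN(sold) FROM books GROUP BY author HAVING MIN(sold) >= 12314

Result:
author  | MIN(sold)
--------+----------
Asimov  | 15672    
Tolkien | 39727    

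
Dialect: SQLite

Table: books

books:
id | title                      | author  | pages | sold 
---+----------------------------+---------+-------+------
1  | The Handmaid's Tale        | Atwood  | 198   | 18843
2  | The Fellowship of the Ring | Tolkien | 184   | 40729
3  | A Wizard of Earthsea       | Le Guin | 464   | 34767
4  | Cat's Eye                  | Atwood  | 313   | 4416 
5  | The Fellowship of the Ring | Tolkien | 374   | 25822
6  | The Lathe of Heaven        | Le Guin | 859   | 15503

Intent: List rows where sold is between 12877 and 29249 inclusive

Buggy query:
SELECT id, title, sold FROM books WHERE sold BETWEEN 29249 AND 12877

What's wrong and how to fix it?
Bug: The bounds are reversed; BETWEEN a AND b requires a <= b to match anything

Fix: Swap the bounds so the smaller value comes first

Corrected query:
SELECT id, title, sold FROM books WHERE sold BETWEEN 12877 AND 29249

Result:
id | title                      | sold 
---+----------------------------+------
1  | The Handmaid's Tale        | 18843
5  | The Fellowship of the Ring | 25822
6  | The Lathe of Heaven        | 15503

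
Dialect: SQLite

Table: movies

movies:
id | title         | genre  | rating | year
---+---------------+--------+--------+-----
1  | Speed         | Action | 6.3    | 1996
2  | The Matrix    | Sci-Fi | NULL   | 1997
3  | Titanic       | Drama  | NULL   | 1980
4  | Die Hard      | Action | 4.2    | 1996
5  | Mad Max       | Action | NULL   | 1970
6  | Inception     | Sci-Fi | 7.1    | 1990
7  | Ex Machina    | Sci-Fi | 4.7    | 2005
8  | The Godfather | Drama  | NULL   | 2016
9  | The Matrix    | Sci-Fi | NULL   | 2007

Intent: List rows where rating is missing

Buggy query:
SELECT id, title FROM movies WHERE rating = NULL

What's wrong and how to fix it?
Bug: '= NULL' is always unknown in SQL three-valued logic, so no rows match

Fix: Replace '= NULL' with 'IS NULL'

Corrected query:
SELECT id, title FROM movies WHERE rating IS NULL

Result:
id | title        
---+--------------
2  | The Matrix   
3  | Titanic      
5  | Mad Max      
8  | The Godfather
9  | The Matrix   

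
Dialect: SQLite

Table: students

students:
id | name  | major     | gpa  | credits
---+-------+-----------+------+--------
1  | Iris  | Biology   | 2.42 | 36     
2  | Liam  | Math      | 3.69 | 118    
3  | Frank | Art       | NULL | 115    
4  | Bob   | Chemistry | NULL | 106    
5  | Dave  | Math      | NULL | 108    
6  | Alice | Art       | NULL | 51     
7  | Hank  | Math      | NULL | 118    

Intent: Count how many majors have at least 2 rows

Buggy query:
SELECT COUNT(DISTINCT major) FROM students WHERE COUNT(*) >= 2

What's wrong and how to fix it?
Bug: COUNT(*) cannot appear in WHERE; the per-group count doesn't exist yet

Fix: Group first with HAVING COUNT(*) >= 2, then COUNT the resulting groups

Corrected query:
SELECT COUNT(*) FROM (SELECT major FROM students GROUP BY major HAVING COUNT(*) >= 2)

Result:
COUNT(*)
--------
2       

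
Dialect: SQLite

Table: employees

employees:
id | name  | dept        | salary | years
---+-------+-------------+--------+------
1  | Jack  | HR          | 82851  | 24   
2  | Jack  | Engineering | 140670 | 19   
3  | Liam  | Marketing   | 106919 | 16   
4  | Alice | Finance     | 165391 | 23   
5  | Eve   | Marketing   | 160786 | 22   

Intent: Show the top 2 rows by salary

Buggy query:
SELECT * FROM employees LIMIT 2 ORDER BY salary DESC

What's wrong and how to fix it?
Bug: LIMIT must come after ORDER BY

Fix: Sort with ORDER BY, then apply LIMIT

Corrected query:
SELECT * FROM employees ORDER BY salary DESC LIMIT 2

Result:
id | name  | dept      | salary | years
---+-------+-----------+--------+------
4  | Alice | Finance   | 165391 | 23   
5  | Eve   | Marketing | 160786 | 22   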